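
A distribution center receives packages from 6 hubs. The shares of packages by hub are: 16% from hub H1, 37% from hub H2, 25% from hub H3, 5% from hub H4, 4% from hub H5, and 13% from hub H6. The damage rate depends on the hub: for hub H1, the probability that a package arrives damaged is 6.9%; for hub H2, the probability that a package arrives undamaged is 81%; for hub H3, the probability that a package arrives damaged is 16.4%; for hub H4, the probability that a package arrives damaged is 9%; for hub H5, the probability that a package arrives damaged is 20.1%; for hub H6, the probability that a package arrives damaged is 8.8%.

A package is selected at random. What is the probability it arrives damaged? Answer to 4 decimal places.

P(D|H2) = 1 − 0.81 = 0.19.
By the law of total probability,
P(D) = P(D|H1)·P(H1) + P(D|H2)·P(H2) + P(D|H3)·P(H3) + P(D|H4)·P(H4) + P(D|H5)·P(H5) + P(D|H6)·P(H6)
      = 0.069·0.16 + 0.19·0.37 + 0.164·0.25 + 0.09·0.05 + 0.201·0.04 + 0.088·0.13
      = 0.01104 + 0.0703 + 0.041 + 0.0045 + 0.00804 + 0.01144 = 0.14632

0.1463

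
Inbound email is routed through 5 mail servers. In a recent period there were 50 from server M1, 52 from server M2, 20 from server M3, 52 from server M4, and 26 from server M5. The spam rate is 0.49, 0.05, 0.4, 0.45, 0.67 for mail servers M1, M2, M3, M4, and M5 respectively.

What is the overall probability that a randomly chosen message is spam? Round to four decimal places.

P(S) ≈ 0.3796

Total: 50 + 52 + 20 + 52 + 26 = 200.
P(M1) = 50/200 = 0.25. P(M2) = 52/200 = 0.26. P(M3) = 20/200 = 0.1. P(M4) = 52/200 = 0.26. P(M5) = 26/200 = 0.13.
By the law of total probability,
P(S) = P(S|M1)·P(M1) + P(S|M2)·P(M2) + P(S|M3)·P(M3) + P(S|M4)·P(M4) + P(S|M5)·P(M5)
      = 0.49·0.25 + 0.05·0.26 + 0.4·0.1 + 0.45·0.26 + 0.67·0.13
      = 0.1225 + 0.013 + 0.04 + 0.117 + 0.0871 = 0.3796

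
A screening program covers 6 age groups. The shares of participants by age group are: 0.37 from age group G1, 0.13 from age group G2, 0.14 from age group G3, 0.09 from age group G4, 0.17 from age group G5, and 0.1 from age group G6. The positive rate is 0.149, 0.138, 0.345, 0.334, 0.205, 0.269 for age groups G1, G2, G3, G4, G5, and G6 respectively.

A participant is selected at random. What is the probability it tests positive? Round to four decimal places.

P(T) = P(T|G1)·P(G1) + P(T|G2)·P(G2) + P(T|G3)·P(G3) + P(T|G4)·P(G4) + P(T|G5)·P(G5) + P(T|G6)·P(G6)
      = 0.149·0.37 + 0.138·0.13 + 0.345·0.14 + 0.334·0.09 + 0.205·0.17 + 0.269·0.1
      = 0.05513 + 0.01794 + 0.0483 + 0.03006 + 0.03485 + 0.0269 = 0.21318

0.2132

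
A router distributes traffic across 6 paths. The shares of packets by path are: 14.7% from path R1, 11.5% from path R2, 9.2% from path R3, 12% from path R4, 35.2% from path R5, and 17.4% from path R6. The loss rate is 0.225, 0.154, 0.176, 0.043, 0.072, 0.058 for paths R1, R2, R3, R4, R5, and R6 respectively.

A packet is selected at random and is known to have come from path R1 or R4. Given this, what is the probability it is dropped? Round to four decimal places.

Let S = {R1, R4}.
P(S) = 0.147 + 0.12 = 0.267.
P(L ∩ S) = 0.225·0.147 + 0.043·0.12 = 0.033075 + 0.00516 = 0.038235.
P(L | S) = 0.038235 / 0.267 = 0.143202…

0.1432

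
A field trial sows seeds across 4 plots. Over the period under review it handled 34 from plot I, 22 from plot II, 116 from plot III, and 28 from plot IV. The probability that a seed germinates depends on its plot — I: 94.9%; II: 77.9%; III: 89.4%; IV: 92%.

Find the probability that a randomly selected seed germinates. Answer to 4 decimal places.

Total: 34 + 22 + 116 + 28 = 200.
P(I) = 34/200 = 0.17. P(II) = 22/200 = 0.11. P(III) = 116/200 = 0.58. P(IV) = 28/200 = 0.14.
Summing over the partition,
P(G) = P(G|I)·P(I) + P(G|II)·P(II) + P(G|III)·P(III) + P(G|IV)·P(IV)
      = 0.949·0.17 + 0.779·0.11 + 0.894·0.58 + 0.92·0.14
      = 0.16133 + 0.08569 + 0.51852 + 0.1288 = 0.89434

P(G) ≈ 0.8943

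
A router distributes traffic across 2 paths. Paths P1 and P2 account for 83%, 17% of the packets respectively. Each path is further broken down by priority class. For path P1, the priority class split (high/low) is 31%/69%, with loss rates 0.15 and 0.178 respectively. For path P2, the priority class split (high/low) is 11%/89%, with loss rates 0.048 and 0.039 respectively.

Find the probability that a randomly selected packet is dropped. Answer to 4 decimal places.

P(L) ≈ 0.1473

P(L|P1) = 0.31·0.15 + 0.69·0.178 = 0.0465 + 0.12282 = 0.16932
P(L|P2) = 0.11·0.048 + 0.89·0.039 = 0.00528 + 0.03471 = 0.03999
Then overall,
P(L) = 0.83·0.16932 + 0.17·0.03999
      = 0.1405356 + 0.0067983 = 0.1473339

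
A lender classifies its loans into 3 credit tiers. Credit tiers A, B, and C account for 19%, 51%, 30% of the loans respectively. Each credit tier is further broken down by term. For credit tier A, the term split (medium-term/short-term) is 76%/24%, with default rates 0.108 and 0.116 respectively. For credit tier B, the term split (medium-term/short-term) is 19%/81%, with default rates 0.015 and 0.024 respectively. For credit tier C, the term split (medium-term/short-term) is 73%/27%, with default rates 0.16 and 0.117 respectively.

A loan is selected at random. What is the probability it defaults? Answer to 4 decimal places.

P(D|A) = 0.76·0.108 + 0.24·0.116 = 0.08208 + 0.02784 = 0.10992
P(D|B) = 0.19·0.015 + 0.81·0.024 = 0.00285 + 0.01944 = 0.02229
P(D|C) = 0.73·0.16 + 0.27·0.117 = 0.1168 + 0.03159 = 0.14839
Then overall,
P(D) = 0.19·0.10992 + 0.51·0.02229 + 0.3·0.14839
      = 0.0208848 + 0.0113679 + 0.044517 = 0.0767697

P(D) ≈ 0.0768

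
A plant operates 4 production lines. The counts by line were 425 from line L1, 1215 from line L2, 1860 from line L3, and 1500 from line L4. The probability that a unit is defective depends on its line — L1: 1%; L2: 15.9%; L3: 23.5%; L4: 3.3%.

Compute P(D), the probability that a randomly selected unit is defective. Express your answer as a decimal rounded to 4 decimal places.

Total: 425 + 1215 + 1860 + 1500 = 5000.
P(L1) = 425/5000 = 0.085. P(L2) = 1215/5000 = 0.243. P(L3) = 1860/5000 = 0.372. P(L4) = 1500/5000 = 0.3.
P(D) = P(D|L1)·P(L1) + P(D|L2)·P(L2) + P(D|L3)·P(L3) + P(D|L4)·P(L4)
      = 0.01·0.085 + 0.159·0.243 + 0.235·0.372 + 0.033·0.3
      = 0.00085 + 0.038637 + 0.08742 + 0.0099 = 0.136807

0.1368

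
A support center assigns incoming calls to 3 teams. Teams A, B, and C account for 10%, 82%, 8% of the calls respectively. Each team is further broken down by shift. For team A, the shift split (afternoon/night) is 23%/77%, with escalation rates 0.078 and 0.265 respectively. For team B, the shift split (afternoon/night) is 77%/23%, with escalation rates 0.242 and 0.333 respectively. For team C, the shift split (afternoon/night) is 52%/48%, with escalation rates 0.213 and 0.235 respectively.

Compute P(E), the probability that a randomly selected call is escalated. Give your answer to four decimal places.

0.2557

P(E|A) = 0.23·0.078 + 0.77·0.265 = 0.01794 + 0.20405 = 0.22199
P(E|B) = 0.77·0.242 + 0.23·0.333 = 0.18634 + 0.07659 = 0.26293
P(E|C) = 0.52·0.213 + 0.48·0.235 = 0.11076 + 0.1128 = 0.22356
By total probability over the outer partition,
P(E) = 0.1·0.22199 + 0.82·0.26293 + 0.08·0.22356
      = 0.022199 + 0.2156026 + 0.0178848 = 0.2556864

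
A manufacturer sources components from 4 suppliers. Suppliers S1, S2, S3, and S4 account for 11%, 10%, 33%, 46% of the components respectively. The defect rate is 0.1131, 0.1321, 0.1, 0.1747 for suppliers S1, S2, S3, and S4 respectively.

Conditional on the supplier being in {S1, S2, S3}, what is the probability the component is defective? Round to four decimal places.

Let S = {S1, S2, S3}.
P(S) = 0.11 + 0.1 + 0.33 = 0.54.
P(D ∩ S) = 0.1131·0.11 + 0.1321·0.1 + 0.1·0.33 = 0.012441 + 0.01321 + 0.033 = 0.058651.
P(D | S) = 0.058651 / 0.54 = 0.108613…

0.1086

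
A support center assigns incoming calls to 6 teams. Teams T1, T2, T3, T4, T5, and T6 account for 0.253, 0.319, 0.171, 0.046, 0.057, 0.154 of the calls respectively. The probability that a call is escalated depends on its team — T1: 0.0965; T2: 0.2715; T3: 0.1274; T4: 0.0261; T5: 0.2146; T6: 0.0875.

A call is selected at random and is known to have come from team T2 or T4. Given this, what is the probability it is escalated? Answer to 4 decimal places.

Let S = {T2, T4}.
P(S) = 0.319 + 0.046 = 0.365.
P(E ∩ S) = 0.2715·0.319 + 0.0261·0.046 = 0.0866085 + 0.0012006 = 0.0878091.
P(E | S) = 0.0878091 / 0.365 = 0.240573…

P(E|S) ≈ 0.2406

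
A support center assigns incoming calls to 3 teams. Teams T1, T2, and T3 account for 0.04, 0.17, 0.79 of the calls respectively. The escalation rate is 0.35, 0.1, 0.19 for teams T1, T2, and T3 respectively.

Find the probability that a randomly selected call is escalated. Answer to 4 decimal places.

Using total probability over the partition,
P(E) = P(E|T1)·P(T1) + P(E|T2)·P(T2) + P(E|T3)·P(T3)
      = 0.35·0.04 + 0.1·0.17 + 0.19·0.79
      = 0.014 + 0.017 + 0.1501 = 0.1811

P(E) ≈ 0.1811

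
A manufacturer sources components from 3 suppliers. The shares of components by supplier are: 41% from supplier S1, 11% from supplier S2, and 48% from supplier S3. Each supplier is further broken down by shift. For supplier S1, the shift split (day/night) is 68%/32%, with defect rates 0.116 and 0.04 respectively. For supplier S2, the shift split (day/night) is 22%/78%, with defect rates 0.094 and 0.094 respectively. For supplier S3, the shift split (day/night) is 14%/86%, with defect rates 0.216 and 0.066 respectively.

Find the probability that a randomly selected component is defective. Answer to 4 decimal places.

P(D|S1) = 0.68·0.116 + 0.32·0.04 = 0.07888 + 0.0128 = 0.09168
P(D|S2) = 0.22·0.094 + 0.78·0.094 = 0.02068 + 0.07332 = 0.094
P(D|S3) = 0.14·0.216 + 0.86·0.066 = 0.03024 + 0.05676 = 0.087
By total probability over the outer partition,
P(D) = 0.41·0.09168 + 0.11·0.094 + 0.48·0.087
      = 0.0375888 + 0.01034 + 0.04176 = 0.0896888

0.0897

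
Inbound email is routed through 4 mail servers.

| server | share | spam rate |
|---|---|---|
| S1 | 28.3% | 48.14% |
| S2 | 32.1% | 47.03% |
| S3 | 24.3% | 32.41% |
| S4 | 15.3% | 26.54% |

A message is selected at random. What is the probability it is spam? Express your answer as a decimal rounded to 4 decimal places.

0.4066

Using total probability over the partition,
P(S) = P(S|S1)·P(S1) + P(S|S2)·P(S2) + P(S|S3)·P(S3) + P(S|S4)·P(S4)
      = 0.4814·0.283 + 0.4703·0.321 + 0.3241·0.243 + 0.2654·0.153
      = 0.1362362 + 0.1509663 + 0.0787563 + 0.0406062 = 0.406565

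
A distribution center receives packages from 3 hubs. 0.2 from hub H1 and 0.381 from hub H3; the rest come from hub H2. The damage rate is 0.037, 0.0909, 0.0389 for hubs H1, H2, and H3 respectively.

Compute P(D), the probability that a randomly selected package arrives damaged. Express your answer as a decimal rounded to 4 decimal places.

P(D) ≈ 0.0603

P(H2) = 1 − (0.2 + 0.381) = 0.419.
Summing over the partition,
P(D) = P(D|H1)·P(H1) + P(D|H2)·P(H2) + P(D|H3)·P(H3)
      = 0.037·0.2 + 0.0909·0.419 + 0.0389·0.381
      = 0.0074 + 0.0380871 + 0.0148209 = 0.060308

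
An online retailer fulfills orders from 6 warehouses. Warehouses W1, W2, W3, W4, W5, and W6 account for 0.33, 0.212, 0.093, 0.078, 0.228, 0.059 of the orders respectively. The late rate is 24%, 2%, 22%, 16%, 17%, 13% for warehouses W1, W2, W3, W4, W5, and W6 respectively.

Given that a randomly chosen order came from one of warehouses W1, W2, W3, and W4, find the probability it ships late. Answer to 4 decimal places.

Let S = {W1, W2, W3, W4}.
P(S) = 0.33 + 0.212 + 0.093 + 0.078 = 0.713.
P(L ∩ S) = 0.24·0.33 + 0.02·0.212 + 0.22·0.093 + 0.16·0.078 = 0.0792 + 0.00424 + 0.02046 + 0.01248 = 0.11638.
P(L | S) = 0.11638 / 0.713 = 0.163226…

P(L|S) ≈ 0.1632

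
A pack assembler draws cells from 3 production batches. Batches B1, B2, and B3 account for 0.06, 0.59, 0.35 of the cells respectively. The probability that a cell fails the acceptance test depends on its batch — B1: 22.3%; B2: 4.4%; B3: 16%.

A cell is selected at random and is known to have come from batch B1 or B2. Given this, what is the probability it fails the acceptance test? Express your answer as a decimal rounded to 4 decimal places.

Let S = {B1, B2}.
P(S) = 0.06 + 0.59 = 0.65.
P(F ∩ S) = 0.223·0.06 + 0.044·0.59 = 0.01338 + 0.02596 = 0.03934.
P(F | S) = 0.03934 / 0.65 = 0.060523…

P(F|S) ≈ 0.0605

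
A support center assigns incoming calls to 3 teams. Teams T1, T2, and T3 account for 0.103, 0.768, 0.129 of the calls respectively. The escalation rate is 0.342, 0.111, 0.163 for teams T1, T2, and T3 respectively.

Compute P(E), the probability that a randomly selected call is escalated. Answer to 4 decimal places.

0.1415

P(E) = P(E|T1)·P(T1) + P(E|T2)·P(T2) + P(E|T3)·P(T3)
      = 0.342·0.103 + 0.111·0.768 + 0.163·0.129
      = 0.035226 + 0.085248 + 0.021027 = 0.141501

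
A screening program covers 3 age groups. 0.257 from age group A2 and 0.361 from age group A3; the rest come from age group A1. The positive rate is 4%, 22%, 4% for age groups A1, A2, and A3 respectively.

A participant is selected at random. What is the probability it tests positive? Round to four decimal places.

P(A1) = 1 − (0.257 + 0.361) = 0.382.
P(T) = P(T|A1)·P(A1) + P(T|A2)·P(A2) + P(T|A3)·P(A3)
      = 0.04·0.382 + 0.22·0.257 + 0.04·0.361
      = 0.01528 + 0.05654 + 0.01444 = 0.08626

P(T) ≈ 0.0863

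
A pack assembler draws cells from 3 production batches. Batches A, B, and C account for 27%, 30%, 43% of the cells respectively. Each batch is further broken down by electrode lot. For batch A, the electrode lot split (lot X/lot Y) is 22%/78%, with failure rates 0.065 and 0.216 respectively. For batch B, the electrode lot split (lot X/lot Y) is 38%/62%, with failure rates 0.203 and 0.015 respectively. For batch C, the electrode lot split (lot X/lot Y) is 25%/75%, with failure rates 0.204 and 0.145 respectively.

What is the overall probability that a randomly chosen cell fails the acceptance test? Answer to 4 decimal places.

0.1440

P(F|A) = 0.22·0.065 + 0.78·0.216 = 0.0143 + 0.16848 = 0.18278
P(F|B) = 0.38·0.203 + 0.62·0.015 = 0.07714 + 0.0093 = 0.08644
P(F|C) = 0.25·0.204 + 0.75·0.145 = 0.051 + 0.10875 = 0.15975
By total probability over the outer partition,
P(F) = 0.27·0.18278 + 0.3·0.08644 + 0.43·0.15975
      = 0.0493506 + 0.025932 + 0.0686925 = 0.1439751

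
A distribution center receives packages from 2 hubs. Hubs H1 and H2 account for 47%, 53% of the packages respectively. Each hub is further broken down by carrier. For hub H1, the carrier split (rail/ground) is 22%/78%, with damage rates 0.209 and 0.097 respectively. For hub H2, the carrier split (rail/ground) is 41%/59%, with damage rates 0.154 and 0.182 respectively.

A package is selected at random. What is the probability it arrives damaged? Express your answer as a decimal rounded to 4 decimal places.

P(D) ≈ 0.1475

P(D|H1) = 0.22·0.209 + 0.78·0.097 = 0.04598 + 0.07566 = 0.12164
P(D|H2) = 0.41·0.154 + 0.59·0.182 = 0.06314 + 0.10738 = 0.17052
Then overall,
P(D) = 0.47·0.12164 + 0.53·0.17052
      = 0.0571708 + 0.0903756 = 0.1475464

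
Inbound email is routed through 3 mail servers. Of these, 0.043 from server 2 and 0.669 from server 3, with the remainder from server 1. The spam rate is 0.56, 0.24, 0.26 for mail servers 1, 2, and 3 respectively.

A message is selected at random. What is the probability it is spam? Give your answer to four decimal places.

0.3455

P(1) = 1 − (0.043 + 0.669) = 0.288.
Using total probability over the partition,
P(S) = P(S|1)·P(1) + P(S|2)·P(2) + P(S|3)·P(3)
      = 0.56·0.288 + 0.24·0.043 + 0.26·0.669
      = 0.16128 + 0.01032 + 0.17394 = 0.34554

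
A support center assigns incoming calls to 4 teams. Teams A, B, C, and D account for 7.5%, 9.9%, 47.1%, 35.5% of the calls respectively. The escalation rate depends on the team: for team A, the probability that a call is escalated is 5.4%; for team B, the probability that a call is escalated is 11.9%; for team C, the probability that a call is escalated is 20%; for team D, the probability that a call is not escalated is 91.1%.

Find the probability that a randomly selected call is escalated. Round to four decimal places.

P(E|D) = 1 − 0.911 = 0.089.
P(E) = P(E|A)·P(A) + P(E|B)·P(B) + P(E|C)·P(C) + P(E|D)·P(D)
      = 0.054·0.075 + 0.119·0.099 + 0.2·0.471 + 0.089·0.355
      = 0.00405 + 0.011781 + 0.0942 + 0.031595 = 0.141626

P(E) ≈ 0.1416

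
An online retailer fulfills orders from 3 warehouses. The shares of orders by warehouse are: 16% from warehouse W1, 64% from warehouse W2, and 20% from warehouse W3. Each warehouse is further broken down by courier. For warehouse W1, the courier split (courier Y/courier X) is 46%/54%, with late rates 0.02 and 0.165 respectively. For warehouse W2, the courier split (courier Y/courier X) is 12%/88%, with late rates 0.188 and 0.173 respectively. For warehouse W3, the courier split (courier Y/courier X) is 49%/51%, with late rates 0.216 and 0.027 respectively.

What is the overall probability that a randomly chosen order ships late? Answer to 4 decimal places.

0.1515

P(L|W1) = 0.46·0.02 + 0.54·0.165 = 0.0092 + 0.0891 = 0.0983
P(L|W2) = 0.12·0.188 + 0.88·0.173 = 0.02256 + 0.15224 = 0.1748
P(L|W3) = 0.49·0.216 + 0.51·0.027 = 0.10584 + 0.01377 = 0.11961
Then overall,
P(L) = 0.16·0.0983 + 0.64·0.1748 + 0.2·0.11961
      = 0.015728 + 0.111872 + 0.023922 = 0.151522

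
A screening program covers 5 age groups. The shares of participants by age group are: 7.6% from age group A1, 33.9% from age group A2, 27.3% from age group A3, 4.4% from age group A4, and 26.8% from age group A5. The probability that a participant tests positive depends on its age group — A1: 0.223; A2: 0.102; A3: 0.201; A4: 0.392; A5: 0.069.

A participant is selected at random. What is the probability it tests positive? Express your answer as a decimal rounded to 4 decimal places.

0.1421

Using total probability over the partition,
P(T) = P(T|A1)·P(A1) + P(T|A2)·P(A2) + P(T|A3)·P(A3) + P(T|A4)·P(A4) + P(T|A5)·P(A5)
      = 0.223·0.076 + 0.102·0.339 + 0.201·0.273 + 0.392·0.044 + 0.069·0.268
      = 0.016948 + 0.034578 + 0.054873 + 0.017248 + 0.018492 = 0.142139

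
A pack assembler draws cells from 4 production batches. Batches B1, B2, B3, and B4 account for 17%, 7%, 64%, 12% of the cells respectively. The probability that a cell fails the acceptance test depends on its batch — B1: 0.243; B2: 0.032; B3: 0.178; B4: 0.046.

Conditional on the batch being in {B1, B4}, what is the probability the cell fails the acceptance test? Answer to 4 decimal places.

Let S = {B1, B4}.
P(S) = 0.17 + 0.12 = 0.29.
P(F ∩ S) = 0.243·0.17 + 0.046·0.12 = 0.04131 + 0.00552 = 0.04683.
P(F | S) = 0.04683 / 0.29 = 0.161483…

P(F|S) ≈ 0.1615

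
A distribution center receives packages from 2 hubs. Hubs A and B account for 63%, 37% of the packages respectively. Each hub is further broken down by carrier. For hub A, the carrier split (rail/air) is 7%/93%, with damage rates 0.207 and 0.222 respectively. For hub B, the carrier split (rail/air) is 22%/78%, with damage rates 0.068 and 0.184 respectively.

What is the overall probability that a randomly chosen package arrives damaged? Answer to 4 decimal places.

P(D|A) = 0.07·0.207 + 0.93·0.222 = 0.01449 + 0.20646 = 0.22095
P(D|B) = 0.22·0.068 + 0.78·0.184 = 0.01496 + 0.14352 = 0.15848
By total probability over the outer partition,
P(D) = 0.63·0.22095 + 0.37·0.15848
      = 0.1391985 + 0.0586376 = 0.1978361

0.1978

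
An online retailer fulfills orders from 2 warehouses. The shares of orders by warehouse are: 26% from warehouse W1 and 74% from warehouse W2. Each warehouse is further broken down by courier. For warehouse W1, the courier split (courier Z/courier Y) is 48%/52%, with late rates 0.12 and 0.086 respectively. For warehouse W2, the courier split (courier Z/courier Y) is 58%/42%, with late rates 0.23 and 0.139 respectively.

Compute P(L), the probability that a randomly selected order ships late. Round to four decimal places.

0.1685

P(L|W1) = 0.48·0.12 + 0.52·0.086 = 0.0576 + 0.04472 = 0.10232
P(L|W2) = 0.58·0.23 + 0.42·0.139 = 0.1334 + 0.05838 = 0.19178
By total probability over the outer partition,
P(L) = 0.26·0.10232 + 0.74·0.19178
      = 0.0266032 + 0.1419172 = 0.1685204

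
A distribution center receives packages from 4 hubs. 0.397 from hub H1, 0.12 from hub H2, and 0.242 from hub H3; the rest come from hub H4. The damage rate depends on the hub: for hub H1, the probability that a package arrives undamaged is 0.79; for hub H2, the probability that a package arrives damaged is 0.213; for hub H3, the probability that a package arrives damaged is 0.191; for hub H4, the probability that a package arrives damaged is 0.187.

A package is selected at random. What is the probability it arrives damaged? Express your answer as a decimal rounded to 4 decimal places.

P(H4) = 1 − (0.397 + 0.12 + 0.242) = 0.241.
P(D|H1) = 1 − 0.79 = 0.21.
P(D) = P(D|H1)·P(H1) + P(D|H2)·P(H2) + P(D|H3)·P(H3) + P(D|H4)·P(H4)
      = 0.21·0.397 + 0.213·0.12 + 0.191·0.242 + 0.187·0.241
      = 0.08337 + 0.02556 + 0.046222 + 0.045067 = 0.200219

P(D) ≈ 0.2002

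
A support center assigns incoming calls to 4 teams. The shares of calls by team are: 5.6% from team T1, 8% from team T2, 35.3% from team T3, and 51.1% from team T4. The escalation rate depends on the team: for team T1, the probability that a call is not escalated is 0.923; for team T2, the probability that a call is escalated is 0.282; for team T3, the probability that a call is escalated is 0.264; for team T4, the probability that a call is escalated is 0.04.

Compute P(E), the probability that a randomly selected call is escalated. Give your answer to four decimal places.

P(E|T1) = 1 − 0.923 = 0.077.
By the law of total probability,
P(E) = P(E|T1)·P(T1) + P(E|T2)·P(T2) + P(E|T3)·P(T3) + P(E|T4)·P(T4)
      = 0.077·0.056 + 0.282·0.08 + 0.264·0.353 + 0.04·0.511
      = 0.004312 + 0.02256 + 0.093192 + 0.02044 = 0.140504

0.1405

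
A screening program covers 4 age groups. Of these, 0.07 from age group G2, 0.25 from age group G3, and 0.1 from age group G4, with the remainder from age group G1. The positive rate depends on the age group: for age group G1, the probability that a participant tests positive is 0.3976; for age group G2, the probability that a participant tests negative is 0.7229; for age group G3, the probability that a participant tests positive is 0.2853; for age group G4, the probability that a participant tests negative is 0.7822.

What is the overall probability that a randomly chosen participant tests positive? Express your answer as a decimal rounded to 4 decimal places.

P(T) ≈ 0.3431

P(G1) = 1 − (0.07 + 0.25 + 0.1) = 0.58.
P(T|G2) = 1 − 0.7229 = 0.2771.
P(T|G4) = 1 − 0.7822 = 0.2178.
P(T) = P(T|G1)·P(G1) + P(T|G2)·P(G2) + P(T|G3)·P(G3) + P(T|G4)·P(G4)
      = 0.3976·0.58 + 0.2771·0.07 + 0.2853·0.25 + 0.2178·0.1
      = 0.230608 + 0.019397 + 0.071325 + 0.02178 = 0.34311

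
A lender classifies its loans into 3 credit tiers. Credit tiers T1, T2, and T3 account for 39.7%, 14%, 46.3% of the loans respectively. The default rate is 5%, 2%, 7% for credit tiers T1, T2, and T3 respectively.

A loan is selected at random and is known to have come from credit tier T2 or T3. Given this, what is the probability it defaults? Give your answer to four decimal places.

Let S = {T2, T3}.
P(S) = 0.14 + 0.463 = 0.603.
P(D ∩ S) = 0.02·0.14 + 0.07·0.463 = 0.0028 + 0.03241 = 0.03521.
P(D | S) = 0.03521 / 0.603 = 0.058391…

P(D|S) ≈ 0.0584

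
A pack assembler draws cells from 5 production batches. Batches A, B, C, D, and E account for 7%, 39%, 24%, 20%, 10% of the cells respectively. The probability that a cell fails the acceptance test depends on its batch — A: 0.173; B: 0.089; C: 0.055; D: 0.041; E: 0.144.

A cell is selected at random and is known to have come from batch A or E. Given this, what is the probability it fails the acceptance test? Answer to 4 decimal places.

Let S = {A, E}.
P(S) = 0.07 + 0.1 = 0.17.
P(F ∩ S) = 0.173·0.07 + 0.144·0.1 = 0.01211 + 0.0144 = 0.02651.
P(F | S) = 0.02651 / 0.17 = 0.155941…

0.1559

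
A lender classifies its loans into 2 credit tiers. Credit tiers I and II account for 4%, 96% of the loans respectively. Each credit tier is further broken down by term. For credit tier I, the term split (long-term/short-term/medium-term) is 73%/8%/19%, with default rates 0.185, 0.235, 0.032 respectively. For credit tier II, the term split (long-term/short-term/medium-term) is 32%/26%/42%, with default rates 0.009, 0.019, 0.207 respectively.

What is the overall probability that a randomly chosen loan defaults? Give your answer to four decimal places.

P(D|I) = 0.73·0.185 + 0.08·0.235 + 0.19·0.032 = 0.13505 + 0.0188 + 0.00608 = 0.15993
P(D|II) = 0.32·0.009 + 0.26·0.019 + 0.42·0.207 = 0.00288 + 0.00494 + 0.08694 = 0.09476
By total probability over the outer partition,
P(D) = 0.04·0.15993 + 0.96·0.09476
      = 0.0063972 + 0.0909696 = 0.0973668

P(D) ≈ 0.0974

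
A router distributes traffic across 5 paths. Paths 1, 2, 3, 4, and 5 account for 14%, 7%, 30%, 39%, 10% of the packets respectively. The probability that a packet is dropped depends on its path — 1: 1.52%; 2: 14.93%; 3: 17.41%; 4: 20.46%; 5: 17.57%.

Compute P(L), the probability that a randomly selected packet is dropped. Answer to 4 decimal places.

0.1622

P(L) = P(L|1)·P(1) + P(L|2)·P(2) + P(L|3)·P(3) + P(L|4)·P(4) + P(L|5)·P(5)
      = 0.0152·0.14 + 0.1493·0.07 + 0.1741·0.3 + 0.2046·0.39 + 0.1757·0.1
      = 0.002128 + 0.010451 + 0.05223 + 0.079794 + 0.01757 = 0.162173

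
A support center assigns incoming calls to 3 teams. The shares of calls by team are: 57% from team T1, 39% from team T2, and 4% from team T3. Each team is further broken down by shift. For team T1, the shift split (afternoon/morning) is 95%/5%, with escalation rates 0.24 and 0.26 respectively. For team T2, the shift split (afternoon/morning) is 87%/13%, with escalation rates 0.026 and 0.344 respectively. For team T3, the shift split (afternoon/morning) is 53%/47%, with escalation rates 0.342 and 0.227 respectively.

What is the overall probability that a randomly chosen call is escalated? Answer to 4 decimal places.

P(E) ≈ 0.1752

P(E|T1) = 0.95·0.24 + 0.05·0.26 = 0.228 + 0.013 = 0.241
P(E|T2) = 0.87·0.026 + 0.13·0.344 = 0.02262 + 0.04472 = 0.06734
P(E|T3) = 0.53·0.342 + 0.47·0.227 = 0.18126 + 0.10669 = 0.28795
By total probability over the outer partition,
P(E) = 0.57·0.241 + 0.39·0.06734 + 0.04·0.28795
      = 0.13737 + 0.0262626 + 0.011518 = 0.1751506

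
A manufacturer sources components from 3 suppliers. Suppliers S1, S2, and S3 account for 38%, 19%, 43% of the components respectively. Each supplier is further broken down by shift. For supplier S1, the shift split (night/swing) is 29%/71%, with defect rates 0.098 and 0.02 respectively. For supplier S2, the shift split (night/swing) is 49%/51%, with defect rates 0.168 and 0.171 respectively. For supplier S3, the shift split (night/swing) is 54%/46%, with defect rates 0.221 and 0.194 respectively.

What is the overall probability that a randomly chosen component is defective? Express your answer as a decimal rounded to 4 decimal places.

P(D) ≈ 0.1381

P(D|S1) = 0.29·0.098 + 0.71·0.02 = 0.02842 + 0.0142 = 0.04262
P(D|S2) = 0.49·0.168 + 0.51·0.171 = 0.08232 + 0.08721 = 0.16953
P(D|S3) = 0.54·0.221 + 0.46·0.194 = 0.11934 + 0.08924 = 0.20858
Then overall,
P(D) = 0.38·0.04262 + 0.19·0.16953 + 0.43·0.20858
      = 0.0161956 + 0.0322107 + 0.0896894 = 0.1380957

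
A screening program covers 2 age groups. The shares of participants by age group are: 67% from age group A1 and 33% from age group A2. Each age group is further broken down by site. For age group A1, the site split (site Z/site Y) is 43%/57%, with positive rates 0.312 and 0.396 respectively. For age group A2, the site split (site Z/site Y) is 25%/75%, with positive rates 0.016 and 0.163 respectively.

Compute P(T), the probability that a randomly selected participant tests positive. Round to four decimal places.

0.2828

P(T|A1) = 0.43·0.312 + 0.57·0.396 = 0.13416 + 0.22572 = 0.35988
P(T|A2) = 0.25·0.016 + 0.75·0.163 = 0.004 + 0.12225 = 0.12625
By total probability over the outer partition,
P(T) = 0.67·0.35988 + 0.33·0.12625
      = 0.2411196 + 0.0416625 = 0.2827821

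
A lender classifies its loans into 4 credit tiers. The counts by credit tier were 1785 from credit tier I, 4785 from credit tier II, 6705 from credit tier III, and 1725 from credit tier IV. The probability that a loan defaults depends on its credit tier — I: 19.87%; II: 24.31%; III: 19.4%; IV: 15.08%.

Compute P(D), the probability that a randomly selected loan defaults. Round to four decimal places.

P(D) ≈ 0.2053

Total: 1785 + 4785 + 6705 + 1725 = 15000.
P(I) = 1785/15000 = 0.119. P(II) = 4785/15000 = 0.319. P(III) = 6705/15000 = 0.447. P(IV) = 1725/15000 = 0.115.
P(D) = P(D|I)·P(I) + P(D|II)·P(II) + P(D|III)·P(III) + P(D|IV)·P(IV)
      = 0.1987·0.119 + 0.2431·0.319 + 0.194·0.447 + 0.1508·0.115
      = 0.0236453 + 0.0775489 + 0.086718 + 0.017342 = 0.2052542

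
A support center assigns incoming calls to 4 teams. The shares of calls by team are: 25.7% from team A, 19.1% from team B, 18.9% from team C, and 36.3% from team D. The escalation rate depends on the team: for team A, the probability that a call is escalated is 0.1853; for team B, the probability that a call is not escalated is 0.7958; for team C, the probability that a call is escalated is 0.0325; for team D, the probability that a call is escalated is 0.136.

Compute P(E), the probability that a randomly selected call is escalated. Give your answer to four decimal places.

P(E|B) = 1 − 0.7958 = 0.2042.
P(E) = P(E|A)·P(A) + P(E|B)·P(B) + P(E|C)·P(C) + P(E|D)·P(D)
      = 0.1853·0.257 + 0.2042·0.191 + 0.0325·0.189 + 0.136·0.363
      = 0.0476221 + 0.0390022 + 0.0061425 + 0.049368 = 0.1421348

P(E) ≈ 0.1421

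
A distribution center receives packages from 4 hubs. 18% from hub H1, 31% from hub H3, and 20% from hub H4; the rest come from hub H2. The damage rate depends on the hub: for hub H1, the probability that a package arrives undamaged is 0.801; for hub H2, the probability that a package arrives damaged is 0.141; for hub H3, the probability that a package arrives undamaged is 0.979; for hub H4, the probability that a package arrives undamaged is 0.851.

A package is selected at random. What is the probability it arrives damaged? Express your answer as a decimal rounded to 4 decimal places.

0.1158

P(H2) = 1 − (0.18 + 0.31 + 0.2) = 0.31.
P(D|H1) = 1 − 0.801 = 0.199.
P(D|H3) = 1 − 0.979 = 0.021.
P(D|H4) = 1 − 0.851 = 0.149.
P(D) = P(D|H1)·P(H1) + P(D|H2)·P(H2) + P(D|H3)·P(H3) + P(D|H4)·P(H4)
      = 0.199·0.18 + 0.141·0.31 + 0.021·0.31 + 0.149·0.2
      = 0.03582 + 0.04371 + 0.00651 + 0.0298 = 0.11584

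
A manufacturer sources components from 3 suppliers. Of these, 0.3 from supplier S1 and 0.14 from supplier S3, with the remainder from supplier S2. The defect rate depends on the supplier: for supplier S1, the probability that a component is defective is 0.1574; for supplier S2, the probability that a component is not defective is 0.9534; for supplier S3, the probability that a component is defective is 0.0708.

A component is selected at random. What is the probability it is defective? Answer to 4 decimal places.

0.0832

P(S2) = 1 − (0.3 + 0.14) = 0.56.
P(D|S2) = 1 − 0.9534 = 0.0466.
P(D) = P(D|S1)·P(S1) + P(D|S2)·P(S2) + P(D|S3)·P(S3)
      = 0.1574·0.3 + 0.0466·0.56 + 0.0708·0.14
      = 0.04722 + 0.026096 + 0.009912 = 0.083228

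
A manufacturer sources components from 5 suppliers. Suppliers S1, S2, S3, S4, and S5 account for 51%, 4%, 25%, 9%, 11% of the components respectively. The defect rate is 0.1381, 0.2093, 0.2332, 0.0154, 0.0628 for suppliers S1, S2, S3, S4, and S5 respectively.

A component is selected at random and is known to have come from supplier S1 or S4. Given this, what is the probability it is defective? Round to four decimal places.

Let S = {S1, S4}.
P(S) = 0.51 + 0.09 = 0.6.
P(D ∩ S) = 0.1381·0.51 + 0.0154·0.09 = 0.070431 + 0.001386 = 0.071817.
P(D | S) = 0.071817 / 0.6 = 0.119695…

0.1197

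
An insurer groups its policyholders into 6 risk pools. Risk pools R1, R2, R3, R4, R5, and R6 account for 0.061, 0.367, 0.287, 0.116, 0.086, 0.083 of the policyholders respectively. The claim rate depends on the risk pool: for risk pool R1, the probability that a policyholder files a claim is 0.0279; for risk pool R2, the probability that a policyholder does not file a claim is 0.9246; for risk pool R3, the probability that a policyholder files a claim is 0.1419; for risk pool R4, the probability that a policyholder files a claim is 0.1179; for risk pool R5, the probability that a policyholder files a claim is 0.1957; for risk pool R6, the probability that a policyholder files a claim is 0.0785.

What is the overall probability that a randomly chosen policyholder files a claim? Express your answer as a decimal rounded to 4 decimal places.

P(C) ≈ 0.1071

P(C|R2) = 1 − 0.9246 = 0.0754.
P(C) = P(C|R1)·P(R1) + P(C|R2)·P(R2) + P(C|R3)·P(R3) + P(C|R4)·P(R4) + P(C|R5)·P(R5) + P(C|R6)·P(R6)
      = 0.0279·0.061 + 0.0754·0.367 + 0.1419·0.287 + 0.1179·0.116 + 0.1957·0.086 + 0.0785·0.083
      = 0.0017019 + 0.0276718 + 0.0407253 + 0.0136764 + 0.0168302 + 0.0065155 = 0.1071211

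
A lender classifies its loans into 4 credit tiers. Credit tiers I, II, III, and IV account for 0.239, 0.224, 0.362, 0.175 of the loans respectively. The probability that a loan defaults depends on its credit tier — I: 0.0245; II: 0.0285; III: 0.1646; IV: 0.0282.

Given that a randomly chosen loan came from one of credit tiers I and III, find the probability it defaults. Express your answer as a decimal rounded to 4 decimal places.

Let S = {I, III}.
P(S) = 0.239 + 0.362 = 0.601.
P(D ∩ S) = 0.0245·0.239 + 0.1646·0.362 = 0.0058555 + 0.0595852 = 0.0654407.
P(D | S) = 0.0654407 / 0.601 = 0.108886…

P(D|S) ≈ 0.1089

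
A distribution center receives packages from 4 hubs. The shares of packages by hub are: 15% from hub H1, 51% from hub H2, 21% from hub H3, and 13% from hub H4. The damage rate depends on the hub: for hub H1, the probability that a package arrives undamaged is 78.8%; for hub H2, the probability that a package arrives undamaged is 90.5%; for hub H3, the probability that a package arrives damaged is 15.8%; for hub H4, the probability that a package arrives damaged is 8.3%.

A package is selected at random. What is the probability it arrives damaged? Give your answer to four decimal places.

0.1242

P(D|H1) = 1 − 0.788 = 0.212.
P(D|H2) = 1 − 0.905 = 0.095.
By the law of total probability,
P(D) = P(D|H1)·P(H1) + P(D|H2)·P(H2) + P(D|H3)·P(H3) + P(D|H4)·P(H4)
      = 0.212·0.15 + 0.095·0.51 + 0.158·0.21 + 0.083·0.13
      = 0.0318 + 0.04845 + 0.03318 + 0.01079 = 0.12422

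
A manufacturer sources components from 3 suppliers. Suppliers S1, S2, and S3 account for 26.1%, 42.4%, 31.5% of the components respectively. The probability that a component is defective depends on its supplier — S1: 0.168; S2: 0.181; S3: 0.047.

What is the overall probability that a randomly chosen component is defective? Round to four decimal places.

P(D) ≈ 0.1354

Summing over the partition,
P(D) = P(D|S1)·P(S1) + P(D|S2)·P(S2) + P(D|S3)·P(S3)
      = 0.168·0.261 + 0.181·0.424 + 0.047·0.315
      = 0.043848 + 0.076744 + 0.014805 = 0.135397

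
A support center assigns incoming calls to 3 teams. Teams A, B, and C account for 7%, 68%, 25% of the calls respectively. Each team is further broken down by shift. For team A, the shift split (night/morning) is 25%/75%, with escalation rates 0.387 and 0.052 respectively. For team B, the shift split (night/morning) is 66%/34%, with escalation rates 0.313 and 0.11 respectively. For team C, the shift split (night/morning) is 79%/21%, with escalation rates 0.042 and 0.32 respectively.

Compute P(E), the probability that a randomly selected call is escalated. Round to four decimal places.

P(E) ≈ 0.2005

P(E|A) = 0.25·0.387 + 0.75·0.052 = 0.09675 + 0.039 = 0.13575
P(E|B) = 0.66·0.313 + 0.34·0.11 = 0.20658 + 0.0374 = 0.24398
P(E|C) = 0.79·0.042 + 0.21·0.32 = 0.03318 + 0.0672 = 0.10038
Then overall,
P(E) = 0.07·0.13575 + 0.68·0.24398 + 0.25·0.10038
      = 0.0095025 + 0.1659064 + 0.025095 = 0.2005039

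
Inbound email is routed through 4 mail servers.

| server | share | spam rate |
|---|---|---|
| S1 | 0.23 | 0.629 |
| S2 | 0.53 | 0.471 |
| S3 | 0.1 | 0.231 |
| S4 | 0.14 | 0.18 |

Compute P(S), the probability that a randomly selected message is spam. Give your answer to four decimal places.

Using total probability over the partition,
P(S) = P(S|S1)·P(S1) + P(S|S2)·P(S2) + P(S|S3)·P(S3) + P(S|S4)·P(S4)
      = 0.629·0.23 + 0.471·0.53 + 0.231·0.1 + 0.18·0.14
      = 0.14467 + 0.24963 + 0.0231 + 0.0252 = 0.4426

P(S) ≈ 0.4426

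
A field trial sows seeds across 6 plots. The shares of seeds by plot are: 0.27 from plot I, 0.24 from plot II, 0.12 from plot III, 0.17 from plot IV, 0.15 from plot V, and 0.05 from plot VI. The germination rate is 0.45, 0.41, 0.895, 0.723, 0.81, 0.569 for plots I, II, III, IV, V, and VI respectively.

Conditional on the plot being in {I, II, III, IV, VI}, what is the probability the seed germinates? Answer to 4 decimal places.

Let S = {I, II, III, IV, VI}.
P(S) = 0.27 + 0.24 + 0.12 + 0.17 + 0.05 = 0.85.
P(G ∩ S) = 0.45·0.27 + 0.41·0.24 + 0.895·0.12 + 0.723·0.17 + 0.569·0.05 = 0.1215 + 0.0984 + 0.1074 + 0.12291 + 0.02845 = 0.47866.
P(G | S) = 0.47866 / 0.85 = 0.563129…

0.5631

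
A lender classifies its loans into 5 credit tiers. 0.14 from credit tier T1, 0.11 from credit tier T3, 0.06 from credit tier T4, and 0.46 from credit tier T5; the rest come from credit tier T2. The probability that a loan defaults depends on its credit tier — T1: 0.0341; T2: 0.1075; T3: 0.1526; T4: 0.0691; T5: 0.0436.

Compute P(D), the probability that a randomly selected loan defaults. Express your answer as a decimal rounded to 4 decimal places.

P(T2) = 1 − (0.14 + 0.11 + 0.06 + 0.46) = 0.23.
By the law of total probability,
P(D) = P(D|T1)·P(T1) + P(D|T2)·P(T2) + P(D|T3)·P(T3) + P(D|T4)·P(T4) + P(D|T5)·P(T5)
      = 0.0341·0.14 + 0.1075·0.23 + 0.1526·0.11 + 0.0691·0.06 + 0.0436·0.46
      = 0.004774 + 0.024725 + 0.016786 + 0.004146 + 0.020056 = 0.070487

0.0705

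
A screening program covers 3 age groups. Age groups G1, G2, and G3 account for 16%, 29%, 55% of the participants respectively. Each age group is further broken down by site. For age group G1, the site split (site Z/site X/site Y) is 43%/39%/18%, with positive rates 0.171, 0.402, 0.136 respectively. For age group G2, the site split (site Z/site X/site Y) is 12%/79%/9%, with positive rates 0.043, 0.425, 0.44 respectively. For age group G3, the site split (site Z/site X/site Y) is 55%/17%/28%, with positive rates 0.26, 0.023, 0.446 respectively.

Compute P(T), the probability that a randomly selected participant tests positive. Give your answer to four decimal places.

P(T) ≈ 0.3006

P(T|G1) = 0.43·0.171 + 0.39·0.402 + 0.18·0.136 = 0.07353 + 0.15678 + 0.02448 = 0.25479
P(T|G2) = 0.12·0.043 + 0.79·0.425 + 0.09·0.44 = 0.00516 + 0.33575 + 0.0396 = 0.38051
P(T|G3) = 0.55·0.26 + 0.17·0.023 + 0.28·0.446 = 0.143 + 0.00391 + 0.12488 = 0.27179
Then overall,
P(T) = 0.16·0.25479 + 0.29·0.38051 + 0.55·0.27179
      = 0.0407664 + 0.1103479 + 0.1494845 = 0.3005988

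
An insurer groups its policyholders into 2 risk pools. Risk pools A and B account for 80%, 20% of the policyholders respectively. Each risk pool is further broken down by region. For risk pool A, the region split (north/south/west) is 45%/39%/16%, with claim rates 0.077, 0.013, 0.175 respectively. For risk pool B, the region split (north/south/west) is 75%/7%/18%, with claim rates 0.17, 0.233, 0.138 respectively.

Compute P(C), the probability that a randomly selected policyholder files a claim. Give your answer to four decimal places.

0.0879

P(C|A) = 0.45·0.077 + 0.39·0.013 + 0.16·0.175 = 0.03465 + 0.00507 + 0.028 = 0.06772
P(C|B) = 0.75·0.17 + 0.07·0.233 + 0.18·0.138 = 0.1275 + 0.01631 + 0.02484 = 0.16865
Then overall,
P(C) = 0.8·0.06772 + 0.2·0.16865
      = 0.054176 + 0.03373 = 0.087906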